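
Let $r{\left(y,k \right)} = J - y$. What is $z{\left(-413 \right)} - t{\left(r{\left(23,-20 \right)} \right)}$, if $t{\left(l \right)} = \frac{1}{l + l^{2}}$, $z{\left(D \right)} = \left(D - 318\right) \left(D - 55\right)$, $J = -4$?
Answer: $\frac{240159815}{702} \approx 3.4211 \cdot 10^{5}$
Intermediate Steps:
$r{\left(y,k \right)} = -4 - y$
$z{\left(D \right)} = \left(-318 + D\right) \left(-55 + D\right)$
$z{\left(-413 \right)} - t{\left(r{\left(23,-20 \right)} \right)} = \left(17490 + \left(-413\right)^{2} - -154049\right) - \frac{1}{\left(-4 - 23\right) \left(1 - 27\right)} = \left(17490 + 170569 + 154049\right) - \frac{1}{\left(-4 - 23\right) \left(1 - 27\right)} = 342108 - \frac{1}{\left(-27\right) \left(1 - 27\right)} = 342108 - - \frac{1}{27 \left(-26\right)} = 342108 - \left(- \frac{1}{27}\right) \left(- \frac{1}{26}\right) = 342108 - \frac{1}{702} = \frac{240159815}{702}$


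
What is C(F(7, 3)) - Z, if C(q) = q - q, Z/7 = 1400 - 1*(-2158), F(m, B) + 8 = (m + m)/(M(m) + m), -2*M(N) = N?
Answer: -24906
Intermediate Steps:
M(N) = -N/2
F(m, B) = -4 (F(m, B) = -8 + (m + m)/(-m/2 + m) = -8 + (2*m)/((m/2)) = -8 + (2*m)*(2/m) = -8 + 4 = -4)
Z = 24906 (Z = 7*(1400 - 1*(-2158)) = 7*(1400 + 2158) = 7*3558 = 24906)
C(q) = 0
C(F(7, 3)) - Z = 0 - 1*24906 = 0 - 24906 = -24906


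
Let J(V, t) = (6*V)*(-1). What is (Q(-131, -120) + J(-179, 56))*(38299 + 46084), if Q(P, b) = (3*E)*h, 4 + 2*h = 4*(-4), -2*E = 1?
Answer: 91893087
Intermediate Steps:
E = -½ (E = -½*1 = -½ ≈ -0.50000)
h = -10 (h = -2 + (4*(-4))/2 = -2 + (½)*(-16) = -2 - 8 = -10)
J(V, t) = -6*V
Q(P, b) = 15 (Q(P, b) = (3*(-½))*(-10) = -3/2*(-10) = 15)
(Q(-131, -120) + J(-179, 56))*(38299 + 46084) = (15 - 6*(-179))*(38299 + 46084) = (15 + 1074)*84383 = 1089*84383 = 91893087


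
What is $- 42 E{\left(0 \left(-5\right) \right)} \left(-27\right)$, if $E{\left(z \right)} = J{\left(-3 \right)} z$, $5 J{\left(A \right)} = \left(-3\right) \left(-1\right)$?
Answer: $0$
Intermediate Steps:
$J{\left(A \right)} = \frac{3}{5}$ ($J{\left(A \right)} = \frac{\left(-3\right) \left(-1\right)}{5} = \frac{1}{5} \cdot 3 = \frac{3}{5}$)
$E{\left(z \right)} = \frac{3 z}{5}$
$- 42 E{\left(0 \left(-5\right) \right)} \left(-27\right) = - 42 \frac{3 \cdot 0 \left(-5\right)}{5} \left(-27\right) = - 42 \cdot \frac{3}{5} \cdot 0 \left(-27\right) = \left(-42\right) 0 \left(-27\right) = 0 \left(-27\right) = 0$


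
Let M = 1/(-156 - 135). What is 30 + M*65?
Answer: 8665/291 ≈ 29.777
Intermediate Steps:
M = -1/291 (M = 1/(-291) = -1/291 ≈ -0.0034364)
30 + M*65 = 30 - 1/291*65 = 30 - 65/291 = 8665/291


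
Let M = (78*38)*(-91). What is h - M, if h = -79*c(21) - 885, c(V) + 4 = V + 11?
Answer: 266627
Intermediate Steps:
c(V) = 7 + V (c(V) = -4 + (V + 11) = -4 + (11 + V) = 7 + V)
h = -3097 (h = -79*(7 + 21) - 885 = -79*28 - 885 = -2212 - 885 = -3097)
M = -269724 (M = 2964*(-91) = -269724)
h - M = -3097 - 1*(-269724) = -3097 + 269724 = 266627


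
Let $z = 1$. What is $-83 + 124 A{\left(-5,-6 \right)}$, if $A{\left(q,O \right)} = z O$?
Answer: $-827$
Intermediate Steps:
$A{\left(q,O \right)} = O$ ($A{\left(q,O \right)} = 1 O = O$)
$-83 + 124 A{\left(-5,-6 \right)} = -83 + 124 \left(-6\right) = -83 - 744 = -827$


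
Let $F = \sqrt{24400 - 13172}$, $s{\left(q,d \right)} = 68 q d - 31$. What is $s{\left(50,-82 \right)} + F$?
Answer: $-278831 + 2 \sqrt{2807} \approx -2.7873 \cdot 10^{5}$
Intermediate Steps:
$s{\left(q,d \right)} = -31 + 68 d q$ ($s{\left(q,d \right)} = 68 d q - 31 = -31 + 68 d q$)
$F = 2 \sqrt{2807}$ ($F = \sqrt{11228} = 2 \sqrt{2807} \approx 105.96$)
$s{\left(50,-82 \right)} + F = \left(-31 + 68 \left(-82\right) 50\right) + 2 \sqrt{2807} = \left(-31 - 278800\right) + 2 \sqrt{2807} = -278831 + 2 \sqrt{2807}$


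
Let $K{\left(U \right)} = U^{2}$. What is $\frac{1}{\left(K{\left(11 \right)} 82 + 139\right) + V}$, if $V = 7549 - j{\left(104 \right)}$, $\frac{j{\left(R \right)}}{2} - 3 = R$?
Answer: $\frac{1}{17396} \approx 5.7484 \cdot 10^{-5}$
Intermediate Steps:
$j{\left(R \right)} = 6 + 2 R$
$V = 7335$ ($V = 7549 - \left(6 + 2 \cdot 104\right) = 7549 - \left(6 + 208\right) = 7549 - 214 = 7335$)
$\frac{1}{\left(K{\left(11 \right)} 82 + 139\right) + V} = \frac{1}{\left(11^{2} \cdot 82 + 139\right) + 7335} = \frac{1}{\left(121 \cdot 82 + 139\right) + 7335} = \frac{1}{\left(9922 + 139\right) + 7335} = \frac{1}{10061 + 7335} = \frac{1}{17396}$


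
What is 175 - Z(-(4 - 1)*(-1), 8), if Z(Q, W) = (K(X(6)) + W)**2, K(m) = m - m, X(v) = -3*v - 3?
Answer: 111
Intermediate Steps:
X(v) = -3 - 3*v
K(m) = 0
Z(Q, W) = W**2 (Z(Q, W) = (0 + W)**2 = W**2)
175 - Z(-(4 - 1)*(-1), 8) = 175 - 1*8**2 = 175 - 1*64 = 175 - 64 = 111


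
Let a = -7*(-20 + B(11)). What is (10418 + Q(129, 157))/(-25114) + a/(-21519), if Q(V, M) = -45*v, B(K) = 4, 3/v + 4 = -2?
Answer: -454963775/1080856332 ≈ -0.42093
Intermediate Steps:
v = -½ (v = 3/(-4 - 2) = 3/(-6) = 3*(-⅙) = -½ ≈ -0.50000)
Q(V, M) = 45/2 (Q(V, M) = -45*(-½) = 45/2)
a = 112 (a = -7*(-20 + 4) = -7*(-16) = 112)
(10418 + Q(129, 157))/(-25114) + a/(-21519) = (10418 + 45/2)/(-25114) + 112/(-21519) = (20881/2)*(-1/25114) + 112*(-1/21519) = -20881/50228 - 112/21519 = -454963775/1080856332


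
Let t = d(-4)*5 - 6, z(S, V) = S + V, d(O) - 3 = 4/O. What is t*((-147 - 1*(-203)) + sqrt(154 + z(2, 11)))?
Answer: 224 + 4*sqrt(167) ≈ 275.69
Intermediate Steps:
d(O) = 3 + 4/O
t = 4 (t = (3 + 4/(-4))*5 - 6 = (3 + 4*(-1/4))*5 - 6 = (3 - 1)*5 - 6 = 2*5 - 6 = 10 - 6 = 4)
t*((-147 - 1*(-203)) + sqrt(154 + z(2, 11))) = 4*((-147 - 1*(-203)) + sqrt(154 + (2 + 11))) = 4*((-147 + 203) + sqrt(154 + 13)) = 4*(56 + sqrt(167)) = 224 + 4*sqrt(167)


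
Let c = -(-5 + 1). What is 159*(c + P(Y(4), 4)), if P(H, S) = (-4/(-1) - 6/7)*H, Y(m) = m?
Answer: 18444/7 ≈ 2634.9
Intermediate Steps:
P(H, S) = 22*H/7 (P(H, S) = (-4*(-1) - 6*⅐)*H = (4 - 6/7)*H = 22*H/7)
c = 4 (c = -1*(-4) = 4)
159*(c + P(Y(4), 4)) = 159*(4 + (22/7)*4) = 159*(4 + 88/7) = 159*(116/7) = 18444/7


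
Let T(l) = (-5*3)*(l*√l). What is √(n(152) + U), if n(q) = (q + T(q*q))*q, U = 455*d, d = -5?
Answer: I*√8006901411 ≈ 89481.0*I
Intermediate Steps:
U = -2275 (U = 455*(-5) = -2275)
T(l) = -15*l^(3/2)
n(q) = q*(q - 15*(q²)^(3/2)) (n(q) = (q - 15*(q²)^(3/2))*q = q*(q - 15*(q²)^(3/2)))
√(n(152) + U) = √(152*(152 - 15*(152²)^(3/2)) - 2275) = √(152*(152 - 15*23104^(3/2)) - 2275) = √(152*(152 - 15*3511808) - 2275) = √(152*(152 - 52677120) - 2275) = √(152*(-52676968) - 2275) = √(-8006899136 - 2275) = √(-8006901411) = I*√8006901411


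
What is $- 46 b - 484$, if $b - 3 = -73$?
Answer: $2736$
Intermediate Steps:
$b = -70$ ($b = 3 - 73 = -70$)
$- 46 b - 484 = \left(-46\right) \left(-70\right) - 484 = 3220 - 484 = 2736$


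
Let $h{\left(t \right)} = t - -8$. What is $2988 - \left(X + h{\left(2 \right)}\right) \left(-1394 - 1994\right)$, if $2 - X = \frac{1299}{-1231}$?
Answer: $\frac{58126776}{1231} \approx 47219.0$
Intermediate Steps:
$h{\left(t \right)} = 8 + t$ ($h{\left(t \right)} = t + 8 = 8 + t$)
$X = \frac{3761}{1231}$ ($X = 2 - \frac{1299}{-1231} = 2 - 1299 \left(- \frac{1}{1231}\right) = 2 - - \frac{1299}{1231} = 2 + \frac{1299}{1231} = \frac{3761}{1231} \approx 3.0552$)
$2988 - \left(X + h{\left(2 \right)}\right) \left(-1394 - 1994\right) = 2988 - \left(\frac{3761}{1231} + \left(8 + 2\right)\right) \left(-1394 - 1994\right) = 2988 - \left(\frac{3761}{1231} + 10\right) \left(-3388\right) = 2988 - \frac{16071}{1231} \left(-3388\right) = 2988 - - \frac{54448548}{1231} = 2988 + \frac{54448548}{1231} = \frac{58126776}{1231}$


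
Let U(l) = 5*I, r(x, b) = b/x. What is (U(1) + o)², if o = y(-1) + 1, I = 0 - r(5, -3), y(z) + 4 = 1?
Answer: 1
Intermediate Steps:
y(z) = -3 (y(z) = -4 + 1 = -3)
I = ⅗ (I = 0 - (-3)/5 = 0 - 1*(-⅗) = 0 + ⅗ = ⅗ ≈ 0.60000)
o = -2 (o = -3 + 1 = -2)
U(l) = 3 (U(l) = 5*(⅗) = 3)
(U(1) + o)² = (3 - 2)² = 1² = 1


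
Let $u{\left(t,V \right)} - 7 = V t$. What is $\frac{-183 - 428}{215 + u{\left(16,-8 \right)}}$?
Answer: $- \frac{13}{2} \approx -6.5$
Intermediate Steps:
$u{\left(t,V \right)} = 7 + V t$
$\frac{-183 - 428}{215 + u{\left(16,-8 \right)}} = \frac{-183 - 428}{215 + \left(7 - 128\right)} = - \frac{611}{215 + \left(7 - 128\right)} = - \frac{611}{215 - 121} = - \frac{611}{94} = \left(-611\right) \frac{1}{94} = - \frac{13}{2}$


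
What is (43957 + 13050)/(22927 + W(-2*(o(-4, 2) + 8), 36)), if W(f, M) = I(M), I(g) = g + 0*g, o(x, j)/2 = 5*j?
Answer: 57007/22963 ≈ 2.4826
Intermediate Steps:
o(x, j) = 10*j (o(x, j) = 2*(5*j) = 10*j)
I(g) = g (I(g) = g + 0 = g)
W(f, M) = M
(43957 + 13050)/(22927 + W(-2*(o(-4, 2) + 8), 36)) = (43957 + 13050)/(22927 + 36) = 57007/22963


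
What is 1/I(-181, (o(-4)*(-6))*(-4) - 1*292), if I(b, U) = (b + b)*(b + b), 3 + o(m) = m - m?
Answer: 1/131044 ≈ 7.6310e-6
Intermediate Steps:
o(m) = -3 (o(m) = -3 + (m - m) = -3 + 0 = -3)
I(b, U) = 4*b**2 (I(b, U) = (2*b)*(2*b) = 4*b**2)
1/I(-181, (o(-4)*(-6))*(-4) - 1*292) = 1/(4*(-181)**2) = 1/(4*32761) = 1/131044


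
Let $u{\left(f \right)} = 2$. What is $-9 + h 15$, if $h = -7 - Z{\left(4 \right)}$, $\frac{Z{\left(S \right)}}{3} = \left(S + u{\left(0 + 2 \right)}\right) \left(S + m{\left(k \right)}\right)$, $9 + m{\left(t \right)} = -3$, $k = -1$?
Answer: $2046$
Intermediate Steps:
$m{\left(t \right)} = -12$ ($m{\left(t \right)} = -9 - 3 = -12$)
$Z{\left(S \right)} = 3 \left(-12 + S\right) \left(2 + S\right)$ ($Z{\left(S \right)} = 3 \left(S + 2\right) \left(S - 12\right) = 3 \left(2 + S\right) \left(-12 + S\right) = 3 \left(-12 + S\right) \left(2 + S\right)$)
$h = 137$ ($h = -7 - \left(-72 - 120 + 3 \cdot 4^{2}\right) = -7 - \left(-72 - 120 + 3 \cdot 16\right) = -7 - \left(-72 - 120 + 48\right) = -7 - -144 = -7 + 144 = 137$)
$-9 + h 15 = -9 + 137 \cdot 15 = -9 + 2055 = 2046$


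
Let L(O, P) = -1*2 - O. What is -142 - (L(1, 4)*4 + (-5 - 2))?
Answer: -123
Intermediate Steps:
L(O, P) = -2 - O
-142 - (L(1, 4)*4 + (-5 - 2)) = -142 - ((-2 - 1*1)*4 + (-5 - 2)) = -142 - ((-2 - 1)*4 - 7) = -142 - (-3*4 - 7) = -142 - (-12 - 7) = -142 - 1*(-19) = -142 + 19 = -123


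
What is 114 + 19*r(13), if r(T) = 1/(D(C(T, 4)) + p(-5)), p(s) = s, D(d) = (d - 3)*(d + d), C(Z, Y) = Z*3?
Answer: 319561/2803 ≈ 114.01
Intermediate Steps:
C(Z, Y) = 3*Z
D(d) = 2*d*(-3 + d) (D(d) = (-3 + d)*(2*d) = 2*d*(-3 + d))
r(T) = 1/(-5 + 6*T*(-3 + 3*T)) (r(T) = 1/(2*(3*T)*(-3 + 3*T) - 5) = 1/(6*T*(-3 + 3*T) - 5) = 1/(-5 + 6*T*(-3 + 3*T)))
114 + 19*r(13) = 114 + 19/(-5 + 18*13*(-1 + 13)) = 114 + 19/(-5 + 18*13*12) = 114 + 19/(-5 + 2808) = 114 + 19/2803 = 319561/2803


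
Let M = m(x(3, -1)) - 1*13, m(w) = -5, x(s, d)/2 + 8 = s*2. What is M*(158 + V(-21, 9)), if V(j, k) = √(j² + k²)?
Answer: -2844 - 54*√58 ≈ -3255.3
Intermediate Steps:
x(s, d) = -16 + 4*s (x(s, d) = -16 + 2*(s*2) = -16 + 2*(2*s) = -16 + 4*s)
M = -18 (M = -5 - 1*13 = -5 - 13 = -18)
M*(158 + V(-21, 9)) = -18*(158 + √((-21)² + 9²)) = -18*(158 + √(441 + 81)) = -18*(158 + √522) = -18*(158 + 3*√58) = -2844 - 54*√58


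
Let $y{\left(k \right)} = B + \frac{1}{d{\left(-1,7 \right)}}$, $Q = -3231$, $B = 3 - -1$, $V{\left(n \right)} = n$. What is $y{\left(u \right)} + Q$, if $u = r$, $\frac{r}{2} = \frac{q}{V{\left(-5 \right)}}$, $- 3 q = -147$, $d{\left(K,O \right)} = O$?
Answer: $- \frac{22588}{7} \approx -3226.9$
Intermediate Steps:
$q = 49$ ($q = \left(- \frac{1}{3}\right) \left(-147\right) = 49$)
$B = 4$ ($B = 3 + 1 = 4$)
$r = - \frac{98}{5}$ ($r = 2 \frac{49}{-5} = 2 \cdot 49 \left(- \frac{1}{5}\right) = 2 \left(- \frac{49}{5}\right) = - \frac{98}{5} \approx -19.6$)
$u = - \frac{98}{5} \approx -19.6$
$y{\left(k \right)} = \frac{29}{7}$ ($y{\left(k \right)} = 4 + \frac{1}{7} = \frac{29}{7}$)
$y{\left(u \right)} + Q = \frac{29}{7} - 3231 = - \frac{22588}{7}$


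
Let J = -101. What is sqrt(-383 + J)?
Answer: 22*I ≈ 22.0*I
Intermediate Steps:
sqrt(-383 + J) = sqrt(-383 - 101) = sqrt(-484) = 22*I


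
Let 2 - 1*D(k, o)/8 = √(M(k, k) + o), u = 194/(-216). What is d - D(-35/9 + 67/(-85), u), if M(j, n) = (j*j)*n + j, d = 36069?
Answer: 36053 + 4*I*√16422642581555/195075 ≈ 36053.0 + 83.096*I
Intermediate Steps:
M(j, n) = j + n*j² (M(j, n) = j²*n + j = n*j² + j = j + n*j²)
u = -97/108 (u = 194*(-1/216) = -97/108 ≈ -0.89815)
D(k, o) = 16 - 8*√(o + k*(1 + k²)) (D(k, o) = 16 - 8*√(k*(1 + k*k) + o) = 16 - 8*√(k*(1 + k²) + o) = 16 - 8*√(o + k*(1 + k²)))
d - D(-35/9 + 67/(-85), u) = 36069 - (16 - 8*√((-35/9 + 67/(-85)) - 97/108 + (-35/9 + 67/(-85))³)) = 36069 - (16 - 8*√((-35*⅑ + 67*(-1/85)) - 97/108 + (-35*⅑ + 67*(-1/85))³)) = 36069 - (16 - 8*√((-35/9 - 67/85) - 97/108 + (-35/9 - 67/85)³)) = 36069 - (16 - 8*√(-3578/765 - 97/108 + (-3578/765)³)) = 36069 - (16 - 8*√(-3578/765 - 97/108 - 45805856552/447697125)) = 36069 - (16 - 4*I*√16422642581555/195075) = 36069 + (-16 + 4*I*√16422642581555/195075) = 36053 + 4*I*√16422642581555/195075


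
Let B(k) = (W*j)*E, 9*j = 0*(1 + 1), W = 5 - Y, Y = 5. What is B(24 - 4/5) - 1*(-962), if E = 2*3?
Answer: 962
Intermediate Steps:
E = 6
W = 0 (W = 5 - 1*5 = 5 - 5 = 0)
j = 0 (j = (0*(1 + 1))/9 = (0*2)/9 = (1/9)*0 = 0)
B(k) = 0 (B(k) = (0*0)*6 = 0*6 = 0)
B(24 - 4/5) - 1*(-962) = 0 - 1*(-962) = 0 + 962 = 962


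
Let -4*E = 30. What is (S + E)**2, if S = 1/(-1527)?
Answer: 524730649/9326916 ≈ 56.260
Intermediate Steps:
E = -15/2 (E = -1/4*30 = -15/2 ≈ -7.5000)
S = -1/1527 ≈ -0.00065488
(S + E)**2 = (-1/1527 - 15/2)**2 = (-22907/3054)**2 = 524730649/9326916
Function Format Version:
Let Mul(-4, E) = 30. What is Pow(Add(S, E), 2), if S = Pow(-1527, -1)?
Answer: Rational(524730649, 9326916) ≈ 56.260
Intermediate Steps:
E = Rational(-15, 2) (E = Mul(Rational(-1, 4), 30) = Rational(-15, 2) ≈ -7.5000)
S = Rational(-1, 1527) ≈ -0.00065488
Pow(Add(S, E), 2) = Pow(Add(Rational(-1, 1527), Rational(-15, 2)), 2) = Pow(Rational(-22907, 3054), 2) = Rational(524730649, 9326916)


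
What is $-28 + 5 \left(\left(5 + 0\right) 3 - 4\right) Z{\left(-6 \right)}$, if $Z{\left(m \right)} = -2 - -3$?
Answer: $27$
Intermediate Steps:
$Z{\left(m \right)} = 1$ ($Z{\left(m \right)} = -2 + 3 = 1$)
$-28 + 5 \left(\left(5 + 0\right) 3 - 4\right) Z{\left(-6 \right)} = -28 + 5 \left(\left(5 + 0\right) 3 - 4\right) 1 = -28 + 5 \left(5 \cdot 3 - 4\right) 1 = -28 + 5 \left(15 - 4\right) 1 = -28 + 5 \cdot 11 \cdot 1 = -28 + 55 \cdot 1 = -28 + 55 = 27$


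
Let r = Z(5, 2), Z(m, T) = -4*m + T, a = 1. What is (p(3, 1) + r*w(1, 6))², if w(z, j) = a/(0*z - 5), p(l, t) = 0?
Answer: 324/25 ≈ 12.960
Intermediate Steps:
Z(m, T) = T - 4*m
w(z, j) = -⅕ (w(z, j) = 1/(0*z - 5) = 1/(0 - 5) = 1/(-5) = 1*(-⅕) = -⅕)
r = -18 (r = 2 - 4*5 = 2 - 20 = -18)
(p(3, 1) + r*w(1, 6))² = (0 - 18*(-⅕))² = (0 + 18/5)² = (18/5)² = 324/25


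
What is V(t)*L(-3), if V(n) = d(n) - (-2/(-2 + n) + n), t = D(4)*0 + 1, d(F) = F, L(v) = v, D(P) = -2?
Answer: 6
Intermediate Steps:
t = 1 (t = -2*0 + 1 = 0 + 1 = 1)
V(n) = 2/(-2 + n) (V(n) = n - (-2/(-2 + n) + n) = n - (n - 2/(-2 + n)) = n + (-n + 2/(-2 + n)) = 2/(-2 + n))
V(t)*L(-3) = (2/(-2 + 1))*(-3) = (2/(-1))*(-3) = (2*(-1))*(-3) = -2*(-3) = 6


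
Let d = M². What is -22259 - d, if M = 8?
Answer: -22323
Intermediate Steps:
d = 64 (d = 8² = 64)
-22259 - d = -22259 - 1*64 = -22259 - 64 = -22323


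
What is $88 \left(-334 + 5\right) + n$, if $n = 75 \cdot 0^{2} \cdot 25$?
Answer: $-28952$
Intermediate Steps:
$n = 0$ ($n = 75 \cdot 0 \cdot 25 = 0 \cdot 25 = 0$)
$88 \left(-334 + 5\right) + n = 88 \left(-334 + 5\right) + 0 = 88 \left(-329\right) + 0 = -28952 + 0 = -28952$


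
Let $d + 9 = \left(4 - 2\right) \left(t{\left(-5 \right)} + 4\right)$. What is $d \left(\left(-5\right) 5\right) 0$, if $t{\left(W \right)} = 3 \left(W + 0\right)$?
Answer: $0$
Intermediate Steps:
$t{\left(W \right)} = 3 W$
$d = -31$ ($d = -9 + \left(4 - 2\right) \left(3 \left(-5\right) + 4\right) = -9 + 2 \left(-15 + 4\right) = -9 + 2 \left(-11\right) = -9 - 22 = -31$)
$d \left(\left(-5\right) 5\right) 0 = - 31 \left(\left(-5\right) 5\right) 0 = \left(-31\right) \left(-25\right) 0 = 775 \cdot 0 = 0$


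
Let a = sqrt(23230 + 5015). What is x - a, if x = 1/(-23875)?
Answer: -1/23875 - sqrt(28245) ≈ -168.06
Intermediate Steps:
a = sqrt(28245) ≈ 168.06
x = -1/23875 ≈ -4.1885e-5
x - a = -1/23875 - sqrt(28245)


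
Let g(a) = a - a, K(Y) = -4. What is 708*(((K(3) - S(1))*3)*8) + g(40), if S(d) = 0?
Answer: -67968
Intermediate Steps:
g(a) = 0
708*(((K(3) - S(1))*3)*8) + g(40) = 708*(((-4 - 1*0)*3)*8) + 0 = 708*(((-4 + 0)*3)*8) + 0 = 708*(-4*3*8) + 0 = 708*(-12*8) + 0 = 708*(-96) + 0 = -67968 + 0 = -67968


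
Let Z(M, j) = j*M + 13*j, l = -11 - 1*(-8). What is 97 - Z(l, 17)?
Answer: -73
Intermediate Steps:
l = -3 (l = -11 + 8 = -3)
Z(M, j) = 13*j + M*j (Z(M, j) = M*j + 13*j = 13*j + M*j)
97 - Z(l, 17) = 97 - 17*(13 - 3) = 97 - 17*10 = 97 - 1*170 = 97 - 170 = -73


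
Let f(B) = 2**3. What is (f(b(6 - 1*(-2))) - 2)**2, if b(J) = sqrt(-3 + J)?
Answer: 36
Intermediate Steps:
f(B) = 8
(f(b(6 - 1*(-2))) - 2)**2 = (8 - 2)**2 = 6**2 = 36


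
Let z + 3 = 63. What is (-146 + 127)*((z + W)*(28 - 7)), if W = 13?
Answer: -29127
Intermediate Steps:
z = 60 (z = -3 + 63 = 60)
(-146 + 127)*((z + W)*(28 - 7)) = (-146 + 127)*((60 + 13)*(28 - 7)) = -1387*21 = -19*1533 = -29127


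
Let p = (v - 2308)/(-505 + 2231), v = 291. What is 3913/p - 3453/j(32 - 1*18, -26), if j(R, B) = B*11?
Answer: -1924632967/576862 ≈ -3336.4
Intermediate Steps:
j(R, B) = 11*B
p = -2017/1726 (p = (291 - 2308)/(-505 + 2231) = -2017/1726 ≈ -1.1686)
3913/p - 3453/j(32 - 1*18, -26) = 3913/(-2017/1726) - 3453/(11*(-26)) = 3913*(-1726/2017) - 3453/(-286) = -6753838/2017 - 3453*(-1/286) = -6753838/2017 + 3453/286 = -1924632967/576862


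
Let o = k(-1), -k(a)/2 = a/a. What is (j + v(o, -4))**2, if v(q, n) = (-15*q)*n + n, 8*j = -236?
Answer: 94249/4 ≈ 23562.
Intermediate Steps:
j = -59/2 (j = (1/8)*(-236) = -59/2 ≈ -29.500)
k(a) = -2 (k(a) = -2*a/a = -2*1 = -2)
o = -2
v(q, n) = n - 15*n*q (v(q, n) = -15*n*q + n = n - 15*n*q)
(j + v(o, -4))**2 = (-59/2 - 4*(1 - 15*(-2)))**2 = (-59/2 - 4*(1 + 30))**2 = (-59/2 - 4*31)**2 = (-59/2 - 124)**2 = (-307/2)**2 = 94249/4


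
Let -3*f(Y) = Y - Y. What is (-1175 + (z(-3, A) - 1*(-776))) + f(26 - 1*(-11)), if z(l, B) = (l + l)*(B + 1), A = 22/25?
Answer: -10257/25 ≈ -410.28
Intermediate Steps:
A = 22/25 (A = 22*(1/25) = 22/25 ≈ 0.88000)
z(l, B) = 2*l*(1 + B) (z(l, B) = (2*l)*(1 + B) = 2*l*(1 + B))
f(Y) = 0 (f(Y) = -(Y - Y)/3 = -⅓*0 = 0)
(-1175 + (z(-3, A) - 1*(-776))) + f(26 - 1*(-11)) = (-1175 + (2*(-3)*(1 + 22/25) - 1*(-776))) + 0 = (-1175 + (2*(-3)*(47/25) + 776)) + 0 = (-1175 + (-282/25 + 776)) + 0 = (-1175 + 19118/25) + 0 = -10257/25 + 0 = -10257/25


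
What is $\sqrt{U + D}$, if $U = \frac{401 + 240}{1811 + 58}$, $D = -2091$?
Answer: $\frac{i \sqrt{7303001622}}{1869} \approx 45.724 i$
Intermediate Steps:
$U = \frac{641}{1869} \approx 0.34296$
$\sqrt{U + D} = \sqrt{\frac{641}{1869} - 2091} = \sqrt{- \frac{3907438}{1869}} = \frac{i \sqrt{7303001622}}{1869}$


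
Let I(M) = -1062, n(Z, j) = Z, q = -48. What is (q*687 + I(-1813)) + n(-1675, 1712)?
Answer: -35713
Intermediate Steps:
(q*687 + I(-1813)) + n(-1675, 1712) = (-48*687 - 1062) - 1675 = (-32976 - 1062) - 1675 = -34038 - 1675 = -35713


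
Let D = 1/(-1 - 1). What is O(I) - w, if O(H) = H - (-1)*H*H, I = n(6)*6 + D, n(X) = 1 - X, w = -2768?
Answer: 14671/4 ≈ 3667.8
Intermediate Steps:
D = -1/2 (D = 1/(-2) = -1/2 ≈ -0.50000)
I = -61/2 (I = (1 - 1*6)*6 - 1/2 = (1 - 6)*6 - 1/2 = -5*6 - 1/2 = -30 - 1/2 = -61/2 ≈ -30.500)
O(H) = H + H**2 (O(H) = H - (-1)*H**2 = H + H**2)
O(I) - w = -61*(1 - 61/2)/2 - 1*(-2768) = -61/2*(-59/2) + 2768 = 3599/4 + 2768 = 14671/4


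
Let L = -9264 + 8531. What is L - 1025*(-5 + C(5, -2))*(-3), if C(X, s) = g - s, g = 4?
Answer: 2342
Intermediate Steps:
L = -733
C(X, s) = 4 - s
L - 1025*(-5 + C(5, -2))*(-3) = -733 - 1025*(-5 + (4 - 1*(-2)))*(-3) = -733 - 1025*(-5 + (4 + 2))*(-3) = -733 - 1025*(-5 + 6)*(-3) = -733 - 1025*(-3) = -733 + 3075 = 2342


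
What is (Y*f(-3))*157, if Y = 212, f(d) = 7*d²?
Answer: 2096892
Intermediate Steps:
(Y*f(-3))*157 = (212*(7*(-3)²))*157 = (212*(7*9))*157 = (212*63)*157 = 13356*157 = 2096892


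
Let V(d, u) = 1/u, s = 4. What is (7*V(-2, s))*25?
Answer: 175/4 ≈ 43.750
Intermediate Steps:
V(d, u) = 1/u
(7*V(-2, s))*25 = (7/4)*25 = 175/4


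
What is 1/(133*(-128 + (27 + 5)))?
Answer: -1/12768 ≈ -7.8321e-5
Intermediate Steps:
1/(133*(-128 + (27 + 5))) = 1/(133*(-128 + 32)) = 1/(133*(-96)) = 1/(-12768) = -1/12768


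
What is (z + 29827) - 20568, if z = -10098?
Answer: -839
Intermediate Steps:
(z + 29827) - 20568 = (-10098 + 29827) - 20568 = 19729 - 20568 = -839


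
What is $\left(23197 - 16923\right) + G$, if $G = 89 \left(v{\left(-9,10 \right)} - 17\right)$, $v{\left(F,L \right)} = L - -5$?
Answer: $6096$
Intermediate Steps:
$v{\left(F,L \right)} = 5 + L$ ($v{\left(F,L \right)} = L + 5 = 5 + L$)
$G = -178$ ($G = 89 \left(\left(5 + 10\right) - 17\right) = 89 \left(15 - 17\right) = 89 \left(-2\right) = -178$)
$\left(23197 - 16923\right) + G = \left(23197 - 16923\right) - 178 = 6274 - 178 = 6096$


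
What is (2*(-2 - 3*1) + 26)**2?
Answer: 256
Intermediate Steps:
(2*(-2 - 3*1) + 26)**2 = (2*(-2 - 3) + 26)**2 = (2*(-5) + 26)**2 = (-10 + 26)**2 = 16**2 = 256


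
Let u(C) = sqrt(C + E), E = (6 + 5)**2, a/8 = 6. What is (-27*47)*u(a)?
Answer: -16497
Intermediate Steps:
a = 48 (a = 8*6 = 48)
E = 121 (E = 11**2 = 121)
u(C) = sqrt(121 + C) (u(C) = sqrt(C + 121) = sqrt(121 + C))
(-27*47)*u(a) = (-27*47)*sqrt(121 + 48) = -1269*sqrt(169) = -1269*13 = -16497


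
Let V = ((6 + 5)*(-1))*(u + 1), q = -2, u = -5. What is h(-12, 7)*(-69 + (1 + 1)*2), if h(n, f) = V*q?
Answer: 5720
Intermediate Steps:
V = 44 (V = ((6 + 5)*(-1))*(-5 + 1) = (11*(-1))*(-4) = -11*(-4) = 44)
h(n, f) = -88 (h(n, f) = 44*(-2) = -88)
h(-12, 7)*(-69 + (1 + 1)*2) = -88*(-69 + (1 + 1)*2) = -88*(-69 + 2*2) = -88*(-69 + 4) = -88*(-65) = 5720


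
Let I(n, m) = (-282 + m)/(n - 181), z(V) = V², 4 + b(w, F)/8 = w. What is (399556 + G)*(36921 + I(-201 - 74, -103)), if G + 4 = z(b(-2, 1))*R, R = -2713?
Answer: -4104704811800/19 ≈ -2.1604e+11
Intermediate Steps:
b(w, F) = -32 + 8*w
I(n, m) = (-282 + m)/(-181 + n)
G = -6250756 (G = -4 + (-32 + 8*(-2))²*(-2713) = -4 + (-32 - 16)²*(-2713) = -4 + (-48)²*(-2713) = -4 + 2304*(-2713) = -4 - 6250752 = -6250756)
(399556 + G)*(36921 + I(-201 - 74, -103)) = (399556 - 6250756)*(36921 + (-282 - 103)/(-181 + (-201 - 74))) = -5851200*(36921 - 385/(-181 - 275)) = -5851200*(36921 - 385/(-456)) = -5851200*(36921 - 1/456*(-385)) = -5851200*(36921 + 385/456) = -5851200*16836361/456 = -4104704811800/19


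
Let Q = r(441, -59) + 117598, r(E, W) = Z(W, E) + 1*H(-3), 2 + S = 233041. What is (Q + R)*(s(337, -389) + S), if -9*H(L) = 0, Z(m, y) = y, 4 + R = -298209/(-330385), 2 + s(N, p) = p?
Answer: 9072641915699232/330385 ≈ 2.7461e+10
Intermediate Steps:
s(N, p) = -2 + p
R = -1023331/330385 (R = -4 - 298209/(-330385) = -4 - 298209*(-1/330385) = -4 + 298209/330385 = -1023331/330385 ≈ -3.0974)
H(L) = 0 (H(L) = -⅑*0 = 0)
S = 233039 (S = -2 + 233041 = 233039)
r(E, W) = E (r(E, W) = E + 1*0 = E + 0 = E)
Q = 118039 (Q = 441 + 117598 = 118039)
(Q + R)*(s(337, -389) + S) = (118039 - 1023331/330385)*((-2 - 389) + 233039) = 38997291684*(-391 + 233039)/330385 = (38997291684/330385)*232648 = 9072641915699232/330385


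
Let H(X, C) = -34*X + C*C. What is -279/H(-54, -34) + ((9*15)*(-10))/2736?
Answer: -33351/56848 ≈ -0.58667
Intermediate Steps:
H(X, C) = C² - 34*X (H(X, C) = -34*X + C² = C² - 34*X)
-279/H(-54, -34) + ((9*15)*(-10))/2736 = -279/((-34)² - 34*(-54)) + ((9*15)*(-10))/2736 = -279/(1156 + 1836) + (135*(-10))*(1/2736) = -279/2992 - 1350*1/2736 = -279*1/2992 - 75/152 = -279/2992 - 75/152 = -33351/56848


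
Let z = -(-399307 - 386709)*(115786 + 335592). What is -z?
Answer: -354790330048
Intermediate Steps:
z = 354790330048 (z = -(-786016)*451378 = -1*(-354790330048) = 354790330048)
-z = -1*354790330048 = -354790330048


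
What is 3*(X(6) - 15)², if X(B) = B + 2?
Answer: 147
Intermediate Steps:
X(B) = 2 + B
3*(X(6) - 15)² = 3*((2 + 6) - 15)² = 3*(8 - 15)² = 3*(-7)² = 3*49 = 147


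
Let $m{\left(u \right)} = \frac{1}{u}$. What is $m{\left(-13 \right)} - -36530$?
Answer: $\frac{474889}{13} \approx 36530.0$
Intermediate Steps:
$m{\left(-13 \right)} - -36530 = \frac{1}{-13} - -36530 = - \frac{1}{13} + 36530 = \frac{474889}{13}$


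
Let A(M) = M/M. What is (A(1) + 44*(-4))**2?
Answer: 30625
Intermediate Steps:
A(M) = 1
(A(1) + 44*(-4))**2 = (1 + 44*(-4))**2 = (1 - 176)**2 = (-175)**2 = 30625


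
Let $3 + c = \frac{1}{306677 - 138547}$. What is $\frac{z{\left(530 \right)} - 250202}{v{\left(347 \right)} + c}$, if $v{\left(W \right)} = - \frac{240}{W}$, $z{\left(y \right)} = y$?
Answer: $\frac{14566141615920}{215374183} \approx 67632.0$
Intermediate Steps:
$c = - \frac{504389}{168130}$ ($c = -3 + \frac{1}{306677 - 138547} = -3 + \frac{1}{168130} = - \frac{504389}{168130} \approx -3.0$)
$\frac{z{\left(530 \right)} - 250202}{v{\left(347 \right)} + c} = \frac{530 - 250202}{- \frac{240}{347} - \frac{504389}{168130}} = - \frac{249672}{\left(-240\right) \frac{1}{347} - \frac{504389}{168130}} = - \frac{249672}{- \frac{240}{347} - \frac{504389}{168130}} = - \frac{249672}{- \frac{215374183}{58341110}} = \left(-249672\right) \left(- \frac{58341110}{215374183}\right) = \frac{14566141615920}{215374183}$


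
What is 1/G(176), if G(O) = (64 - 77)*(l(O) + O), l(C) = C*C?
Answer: -1/404976 ≈ -2.4693e-6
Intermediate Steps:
l(C) = C**2
G(O) = -13*O - 13*O**2 (G(O) = (64 - 77)*(O**2 + O) = -13*(O + O**2) = -13*O - 13*O**2)
1/G(176) = 1/(13*176*(-1 - 1*176)) = 1/(13*176*(-1 - 176)) = 1/(13*176*(-177)) = 1/(-404976) = -1/404976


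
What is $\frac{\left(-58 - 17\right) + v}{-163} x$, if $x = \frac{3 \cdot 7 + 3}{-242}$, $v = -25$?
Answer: $- \frac{1200}{19723} \approx -0.060843$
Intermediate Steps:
$x = - \frac{12}{121}$ ($x = \left(21 + 3\right) \left(- \frac{1}{242}\right) = 24 \left(- \frac{1}{242}\right) = - \frac{12}{121} \approx -0.099174$)
$\frac{\left(-58 - 17\right) + v}{-163} x = \frac{\left(-58 - 17\right) - 25}{-163} \left(- \frac{12}{121}\right) = \left(-75 - 25\right) \left(- \frac{1}{163}\right) \left(- \frac{12}{121}\right) = \left(-100\right) \left(- \frac{1}{163}\right) \left(- \frac{12}{121}\right) = \frac{100}{163} \left(- \frac{12}{121}\right) = - \frac{1200}{19723}$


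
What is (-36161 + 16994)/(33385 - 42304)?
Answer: 6389/2973 ≈ 2.1490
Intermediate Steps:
(-36161 + 16994)/(33385 - 42304) = -19167/(-8919) = -19167*(-1/8919) = 6389/2973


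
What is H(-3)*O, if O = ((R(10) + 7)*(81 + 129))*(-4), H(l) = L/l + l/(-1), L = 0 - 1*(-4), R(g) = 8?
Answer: -21000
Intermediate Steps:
L = 4 (L = 0 + 4 = 4)
H(l) = -l + 4/l (H(l) = 4/l + l/(-1) = 4/l + l*(-1) = 4/l - l = -l + 4/l)
O = -12600 (O = ((8 + 7)*(81 + 129))*(-4) = (15*210)*(-4) = 3150*(-4) = -12600)
H(-3)*O = (-1*(-3) + 4/(-3))*(-12600) = (3 + 4*(-⅓))*(-12600) = (3 - 4/3)*(-12600) = (5/3)*(-12600) = -21000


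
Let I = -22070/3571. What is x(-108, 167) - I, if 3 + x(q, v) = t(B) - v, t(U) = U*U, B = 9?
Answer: -295749/3571 ≈ -82.820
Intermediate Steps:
t(U) = U²
x(q, v) = 78 - v (x(q, v) = -3 + (9² - v) = -3 + (81 - v) = 78 - v)
I = -22070/3571 (I = -22070*1/3571 = -22070/3571 ≈ -6.1803)
x(-108, 167) - I = (78 - 1*167) - 1*(-22070/3571) = (78 - 167) + 22070/3571 = -89 + 22070/3571 = -295749/3571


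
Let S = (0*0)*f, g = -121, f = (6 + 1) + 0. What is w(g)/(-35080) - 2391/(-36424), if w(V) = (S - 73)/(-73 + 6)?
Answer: 175532869/2675297270 ≈ 0.065612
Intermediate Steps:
f = 7 (f = 7 + 0 = 7)
S = 0 (S = (0*0)*7 = 0*7 = 0)
w(V) = 73/67 (w(V) = (0 - 73)/(-73 + 6) = -73/(-67) = -73*(-1/67) = 73/67)
w(g)/(-35080) - 2391/(-36424) = (73/67)/(-35080) - 2391/(-36424) = (73/67)*(-1/35080) - 2391*(-1/36424) = -73/2350360 + 2391/36424 = 175532869/2675297270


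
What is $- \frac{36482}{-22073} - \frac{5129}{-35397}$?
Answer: $\frac{61068077}{33970347} \approx 1.7977$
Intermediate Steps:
$- \frac{36482}{-22073} - \frac{5129}{-35397} = \left(-36482\right) \left(- \frac{1}{22073}\right) - - \frac{223}{1539} = \frac{36482}{22073} + \frac{223}{1539} = \frac{61068077}{33970347}$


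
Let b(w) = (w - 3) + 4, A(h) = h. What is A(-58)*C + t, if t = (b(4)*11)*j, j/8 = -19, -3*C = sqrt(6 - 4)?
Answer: -8360 + 58*sqrt(2)/3 ≈ -8332.7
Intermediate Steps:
C = -sqrt(2)/3 (C = -sqrt(6 - 4)/3 = -sqrt(2)/3 ≈ -0.47140)
j = -152 (j = 8*(-19) = -152)
b(w) = 1 + w (b(w) = (-3 + w) + 4 = 1 + w)
t = -8360 (t = ((1 + 4)*11)*(-152) = (5*11)*(-152) = 55*(-152) = -8360)
A(-58)*C + t = -(-58)*sqrt(2)/3 - 8360 = 58*sqrt(2)/3 - 8360 = -8360 + 58*sqrt(2)/3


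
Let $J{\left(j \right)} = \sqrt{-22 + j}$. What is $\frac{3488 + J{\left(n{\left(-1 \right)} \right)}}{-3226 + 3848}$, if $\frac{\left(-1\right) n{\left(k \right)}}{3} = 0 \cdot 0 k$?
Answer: $\frac{1744}{311} + \frac{i \sqrt{22}}{622} \approx 5.6077 + 0.0075409 i$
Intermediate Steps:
$n{\left(k \right)} = 0$ ($n{\left(k \right)} = - 3 \cdot 0 \cdot 0 k = - 3 \cdot 0 k = \left(-3\right) 0 = 0$)
$\frac{3488 + J{\left(n{\left(-1 \right)} \right)}}{-3226 + 3848} = \frac{3488 + \sqrt{-22 + 0}}{-3226 + 3848} = \frac{3488 + \sqrt{-22}}{622} = \left(3488 + i \sqrt{22}\right) \frac{1}{622} = \frac{1744}{311} + \frac{i \sqrt{22}}{622}$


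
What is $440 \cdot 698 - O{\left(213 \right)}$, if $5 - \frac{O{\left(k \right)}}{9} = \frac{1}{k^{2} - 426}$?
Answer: $\frac{4600290578}{14981} \approx 3.0708 \cdot 10^{5}$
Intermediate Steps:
$O{\left(k \right)} = 45 - \frac{9}{-426 + k^{2}}$ ($O{\left(k \right)} = 45 - \frac{9}{k^{2} - 426} = 45 - \frac{9}{-426 + k^{2}}$)
$440 \cdot 698 - O{\left(213 \right)} = 440 \cdot 698 - \frac{9 \left(-2131 + 5 \cdot 213^{2}\right)}{-426 + 213^{2}} = 307120 - \frac{9 \left(-2131 + 5 \cdot 45369\right)}{-426 + 45369} = 307120 - \frac{9 \left(-2131 + 226845\right)}{44943} = 307120 - 9 \cdot \frac{1}{44943} \cdot 224714 = 307120 - \frac{674142}{14981} = \frac{4600290578}{14981}$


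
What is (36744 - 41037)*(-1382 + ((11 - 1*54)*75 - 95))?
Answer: 20185686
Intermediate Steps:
(36744 - 41037)*(-1382 + ((11 - 1*54)*75 - 95)) = -4293*(-1382 + ((11 - 54)*75 - 95)) = -4293*(-1382 + (-43*75 - 95)) = -4293*(-1382 + (-3225 - 95)) = -4293*(-1382 - 3320) = -4293*(-4702) = 20185686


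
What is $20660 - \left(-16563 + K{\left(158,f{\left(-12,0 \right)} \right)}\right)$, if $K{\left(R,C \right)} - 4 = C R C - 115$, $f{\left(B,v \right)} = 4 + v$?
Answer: $34806$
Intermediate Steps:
$K{\left(R,C \right)} = -111 + R C^{2}$ ($K{\left(R,C \right)} = 4 + \left(C R C - 115\right) = 4 + \left(R C^{2} - 115\right) = 4 + \left(-115 + R C^{2}\right) = -111 + R C^{2}$)
$20660 - \left(-16563 + K{\left(158,f{\left(-12,0 \right)} \right)}\right) = 20660 - \left(-16563 - \left(111 - 158 \left(4 + 0\right)^{2}\right)\right) = 20660 - \left(-16563 - \left(111 - 158 \cdot 4^{2}\right)\right) = 20660 - \left(-16563 + \left(-111 + 158 \cdot 16\right)\right) = 20660 - \left(-16563 + \left(-111 + 2528\right)\right) = 20660 - \left(-16563 + 2417\right) = 20660 - -14146 = 20660 + 14146 = 34806$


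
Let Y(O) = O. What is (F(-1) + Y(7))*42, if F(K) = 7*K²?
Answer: 588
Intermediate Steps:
(F(-1) + Y(7))*42 = (7*(-1)² + 7)*42 = (7*1 + 7)*42 = (7 + 7)*42 = 14*42 = 588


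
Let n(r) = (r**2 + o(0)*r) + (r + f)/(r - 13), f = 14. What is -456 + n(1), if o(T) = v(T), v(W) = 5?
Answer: -1805/4 ≈ -451.25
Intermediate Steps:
o(T) = 5
n(r) = r**2 + 5*r + (14 + r)/(-13 + r) (n(r) = (r**2 + 5*r) + (r + 14)/(r - 13) = (r**2 + 5*r) + (14 + r)/(-13 + r) = r**2 + 5*r + (14 + r)/(-13 + r))
-456 + n(1) = -456 + (14 + 1**3 - 64*1 - 8*1**2)/(-13 + 1) = -456 + (14 + 1 - 64 - 8*1)/(-12) = -456 - (14 + 1 - 64 - 8)/12 = -456 - 1/12*(-57) = -456 + 19/4 = -1805/4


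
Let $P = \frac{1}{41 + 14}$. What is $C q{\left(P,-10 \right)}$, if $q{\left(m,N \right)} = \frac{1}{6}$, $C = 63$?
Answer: $\frac{21}{2} \approx 10.5$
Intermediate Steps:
$P = \frac{1}{55} \approx 0.018182$
$q{\left(m,N \right)} = \frac{1}{6}$
$C q{\left(P,-10 \right)} = 63 \cdot \frac{1}{6} = \frac{21}{2}$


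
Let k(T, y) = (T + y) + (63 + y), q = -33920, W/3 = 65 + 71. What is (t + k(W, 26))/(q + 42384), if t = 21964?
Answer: 22487/8464 ≈ 2.6568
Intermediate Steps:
W = 408 (W = 3*(65 + 71) = 3*136 = 408)
k(T, y) = 63 + T + 2*y
(t + k(W, 26))/(q + 42384) = (21964 + (63 + 408 + 2*26))/(-33920 + 42384) = (21964 + (63 + 408 + 52))/8464 = (21964 + 523)*(1/8464) = 22487*(1/8464) = 22487/8464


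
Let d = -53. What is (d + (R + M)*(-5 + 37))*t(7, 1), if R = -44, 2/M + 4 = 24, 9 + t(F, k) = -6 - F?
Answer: 160358/5 ≈ 32072.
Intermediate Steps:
t(F, k) = -15 - F (t(F, k) = -9 + (-6 - F) = -15 - F)
M = 1/10 (M = 2/(-4 + 24) = 2/20 = 2*(1/20) = 1/10 ≈ 0.10000)
(d + (R + M)*(-5 + 37))*t(7, 1) = (-53 + (-44 + 1/10)*(-5 + 37))*(-15 - 1*7) = (-53 - 439/10*32)*(-15 - 7) = (-53 - 7024/5)*(-22) = -7289/5*(-22) = 160358/5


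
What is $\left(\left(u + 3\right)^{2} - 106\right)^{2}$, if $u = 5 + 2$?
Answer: $36$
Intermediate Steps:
$u = 7$
$\left(\left(u + 3\right)^{2} - 106\right)^{2} = \left(\left(7 + 3\right)^{2} - 106\right)^{2} = \left(10^{2} - 106\right)^{2} = \left(100 - 106\right)^{2} = \left(-6\right)^{2} = 36$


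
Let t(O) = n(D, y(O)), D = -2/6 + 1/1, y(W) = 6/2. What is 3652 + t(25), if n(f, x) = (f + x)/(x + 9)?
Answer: 131483/36 ≈ 3652.3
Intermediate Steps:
y(W) = 3 (y(W) = 6*(½) = 3)
D = ⅔ (D = -2*⅙ + 1*1 = -⅓ + 1 = ⅔ ≈ 0.66667)
n(f, x) = (f + x)/(9 + x)
t(O) = 11/36 (t(O) = (⅔ + 3)/(9 + 3) = (11/3)/12 = (1/12)*(11/3) = 11/36)
3652 + t(25) = 3652 + 11/36 = 131483/36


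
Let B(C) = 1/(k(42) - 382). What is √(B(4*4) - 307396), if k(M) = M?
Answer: I*√8883744485/170 ≈ 554.43*I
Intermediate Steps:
B(C) = -1/340 (B(C) = 1/(42 - 382) = 1/(-340) = -1/340)
√(B(4*4) - 307396) = √(-1/340 - 307396) = √(-104514641/340) = I*√8883744485/170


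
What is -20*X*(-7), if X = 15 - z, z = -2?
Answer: 2380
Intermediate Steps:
X = 17 (X = 15 - 1*(-2) = 15 + 2 = 17)
-20*X*(-7) = -20*17*(-7) = -340*(-7) = 2380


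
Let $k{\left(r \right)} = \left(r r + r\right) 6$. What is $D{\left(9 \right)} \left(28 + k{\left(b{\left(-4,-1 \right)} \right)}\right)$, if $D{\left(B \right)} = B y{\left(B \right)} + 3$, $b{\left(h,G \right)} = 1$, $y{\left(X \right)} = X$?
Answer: $3360$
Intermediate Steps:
$D{\left(B \right)} = 3 + B^{2}$ ($D{\left(B \right)} = B B + 3 = B^{2} + 3 = 3 + B^{2}$)
$k{\left(r \right)} = 6 r + 6 r^{2}$ ($k{\left(r \right)} = \left(r^{2} + r\right) 6 = \left(r + r^{2}\right) 6 = 6 r + 6 r^{2}$)
$D{\left(9 \right)} \left(28 + k{\left(b{\left(-4,-1 \right)} \right)}\right) = \left(3 + 9^{2}\right) \left(28 + 6 \cdot 1 \left(1 + 1\right)\right) = \left(3 + 81\right) \left(28 + 6 \cdot 1 \cdot 2\right) = 84 \left(28 + 12\right) = 84 \cdot 40 = 3360$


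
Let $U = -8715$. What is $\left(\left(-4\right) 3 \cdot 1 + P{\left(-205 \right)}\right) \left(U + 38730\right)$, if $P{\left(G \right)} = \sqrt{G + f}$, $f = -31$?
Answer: $-360180 + 60030 i \sqrt{59} \approx -3.6018 \cdot 10^{5} + 4.611 \cdot 10^{5} i$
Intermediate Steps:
$P{\left(G \right)} = \sqrt{-31 + G}$ ($P{\left(G \right)} = \sqrt{G - 31} = \sqrt{-31 + G}$)
$\left(\left(-4\right) 3 \cdot 1 + P{\left(-205 \right)}\right) \left(U + 38730\right) = \left(\left(-4\right) 3 \cdot 1 + \sqrt{-31 - 205}\right) \left(-8715 + 38730\right) = \left(\left(-12\right) 1 + \sqrt{-236}\right) 30015 = \left(-12 + 2 i \sqrt{59}\right) 30015 = -360180 + 60030 i \sqrt{59}$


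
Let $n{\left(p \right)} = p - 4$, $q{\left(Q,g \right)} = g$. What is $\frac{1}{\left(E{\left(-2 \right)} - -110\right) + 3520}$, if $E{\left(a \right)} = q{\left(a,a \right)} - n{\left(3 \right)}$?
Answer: $\frac{1}{3629} \approx 0.00027556$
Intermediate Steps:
$n{\left(p \right)} = -4 + p$ ($n{\left(p \right)} = p - 4 = -4 + p$)
$E{\left(a \right)} = 1 + a$ ($E{\left(a \right)} = a - \left(-4 + 3\right) = a - -1 = a + 1 = 1 + a$)
$\frac{1}{\left(E{\left(-2 \right)} - -110\right) + 3520} = \frac{1}{\left(\left(1 - 2\right) - -110\right) + 3520} = \frac{1}{\left(-1 + 110\right) + 3520} = \frac{1}{109 + 3520} = \frac{1}{3629}$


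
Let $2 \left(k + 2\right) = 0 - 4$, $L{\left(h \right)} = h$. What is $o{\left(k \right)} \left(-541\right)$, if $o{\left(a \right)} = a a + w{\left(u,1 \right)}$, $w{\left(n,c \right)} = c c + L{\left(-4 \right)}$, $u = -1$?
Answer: $-7033$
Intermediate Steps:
$k = -4$ ($k = -2 + \frac{0 - 4}{2} = -2 + \frac{1}{2} \left(-4\right) = -2 - 2 = -4$)
$w{\left(n,c \right)} = -4 + c^{2}$ ($w{\left(n,c \right)} = c c - 4 = c^{2} - 4 = -4 + c^{2}$)
$o{\left(a \right)} = -3 + a^{2}$ ($o{\left(a \right)} = a a - \left(4 - 1^{2}\right) = a^{2} + \left(-4 + 1\right) = a^{2} - 3 = -3 + a^{2}$)
$o{\left(k \right)} \left(-541\right) = \left(-3 + \left(-4\right)^{2}\right) \left(-541\right) = \left(-3 + 16\right) \left(-541\right) = 13 \left(-541\right) = -7033$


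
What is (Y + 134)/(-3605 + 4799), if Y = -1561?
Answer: -1427/1194 ≈ -1.1951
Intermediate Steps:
(Y + 134)/(-3605 + 4799) = (-1561 + 134)/(-3605 + 4799) = -1427/1194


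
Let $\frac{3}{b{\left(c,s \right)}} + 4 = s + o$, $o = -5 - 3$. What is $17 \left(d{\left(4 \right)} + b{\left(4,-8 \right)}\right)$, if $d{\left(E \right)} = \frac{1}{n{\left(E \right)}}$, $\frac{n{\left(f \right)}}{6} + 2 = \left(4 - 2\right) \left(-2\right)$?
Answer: $- \frac{136}{45} \approx -3.0222$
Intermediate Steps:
$n{\left(f \right)} = -36$ ($n{\left(f \right)} = -12 + 6 \left(4 - 2\right) \left(-2\right) = -12 + 6 \cdot 2 \left(-2\right) = -12 + 6 \left(-4\right) = -12 - 24 = -36$)
$o = -8$
$b{\left(c,s \right)} = \frac{3}{-12 + s}$ ($b{\left(c,s \right)} = \frac{3}{-4 + \left(s - 8\right)} = \frac{3}{-4 + \left(-8 + s\right)} = \frac{3}{-12 + s}$)
$d{\left(E \right)} = - \frac{1}{36}$ ($d{\left(E \right)} = \frac{1}{-36} = - \frac{1}{36}$)
$17 \left(d{\left(4 \right)} + b{\left(4,-8 \right)}\right) = 17 \left(- \frac{1}{36} + \frac{3}{-12 - 8}\right) = 17 \left(- \frac{1}{36} + \frac{3}{-20}\right) = 17 \left(- \frac{1}{36} + 3 \left(- \frac{1}{20}\right)\right) = 17 \left(- \frac{1}{36} - \frac{3}{20}\right) = 17 \left(- \frac{8}{45}\right) = - \frac{136}{45}$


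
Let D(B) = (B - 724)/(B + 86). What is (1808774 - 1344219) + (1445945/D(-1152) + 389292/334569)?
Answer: 134546072030457/104608574 ≈ 1.2862e+6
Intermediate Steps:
D(B) = (-724 + B)/(86 + B)
(1808774 - 1344219) + (1445945/D(-1152) + 389292/334569) = (1808774 - 1344219) + (1445945/(((-724 - 1152)/(86 - 1152))) + 389292/334569) = 464555 + (1445945/((-1876/(-1066))) + 389292*(1/334569)) = 464555 + (1445945/((-1/1066*(-1876))) + 129764/111523) = 464555 + (1445945/(938/533) + 129764/111523) = 464555 + (1445945*(533/938) + 129764/111523) = 464555 + (770688685/938 + 129764/111523) = 464555 + 85949635935887/104608574 = 134546072030457/104608574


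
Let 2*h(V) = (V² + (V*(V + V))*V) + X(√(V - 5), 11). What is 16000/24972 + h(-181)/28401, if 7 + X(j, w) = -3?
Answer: -8178563737/39401654 ≈ -207.57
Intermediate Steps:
X(j, w) = -10 (X(j, w) = -7 - 3 = -10)
h(V) = -5 + V³ + V²/2 (h(V) = ((V² + (V*(V + V))*V) - 10)/2 = ((V² + (V*(2*V))*V) - 10)/2 = ((V² + (2*V²)*V) - 10)/2 = ((V² + 2*V³) - 10)/2 = (-10 + V² + 2*V³)/2 = -5 + V³ + V²/2)
16000/24972 + h(-181)/28401 = 16000/24972 + (-5 + (-181)³ + (½)*(-181)²)/28401 = 16000*(1/24972) + (-5 - 5929741 + (½)*32761)*(1/28401) = 4000/6243 + (-5 - 5929741 + 32761/2)*(1/28401) = 4000/6243 - 11826731/2*1/28401 = 4000/6243 - 11826731/56802 = -8178563737/39401654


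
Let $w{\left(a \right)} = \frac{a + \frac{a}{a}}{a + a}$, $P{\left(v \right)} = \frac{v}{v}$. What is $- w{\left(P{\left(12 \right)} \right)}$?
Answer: $-1$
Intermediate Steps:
$P{\left(v \right)} = 1$
$w{\left(a \right)} = \frac{1 + a}{2 a}$ ($w{\left(a \right)} = \frac{a + 1}{2 a} = \left(1 + a\right) \frac{1}{2 a} = \frac{1 + a}{2 a}$)
$- w{\left(P{\left(12 \right)} \right)} = - \frac{1 + 1}{2 \cdot 1} = - \frac{1 \cdot 2}{2} = \left(-1\right) 1 = -1$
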